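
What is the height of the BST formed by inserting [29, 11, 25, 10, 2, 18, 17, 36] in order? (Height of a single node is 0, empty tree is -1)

Insertion order: [29, 11, 25, 10, 2, 18, 17, 36]
Tree (level-order array): [29, 11, 36, 10, 25, None, None, 2, None, 18, None, None, None, 17]
Compute height bottom-up (empty subtree = -1):
  height(2) = 1 + max(-1, -1) = 0
  height(10) = 1 + max(0, -1) = 1
  height(17) = 1 + max(-1, -1) = 0
  height(18) = 1 + max(0, -1) = 1
  height(25) = 1 + max(1, -1) = 2
  height(11) = 1 + max(1, 2) = 3
  height(36) = 1 + max(-1, -1) = 0
  height(29) = 1 + max(3, 0) = 4
Height = 4


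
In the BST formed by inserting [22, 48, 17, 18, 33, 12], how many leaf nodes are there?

Tree built from: [22, 48, 17, 18, 33, 12]
Tree (level-order array): [22, 17, 48, 12, 18, 33]
Rule: A leaf has 0 children.
Per-node child counts:
  node 22: 2 child(ren)
  node 17: 2 child(ren)
  node 12: 0 child(ren)
  node 18: 0 child(ren)
  node 48: 1 child(ren)
  node 33: 0 child(ren)
Matching nodes: [12, 18, 33]
Count of leaf nodes: 3


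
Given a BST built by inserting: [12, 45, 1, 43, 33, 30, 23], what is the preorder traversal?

Tree insertion order: [12, 45, 1, 43, 33, 30, 23]
Tree (level-order array): [12, 1, 45, None, None, 43, None, 33, None, 30, None, 23]
Preorder traversal: [12, 1, 45, 43, 33, 30, 23]


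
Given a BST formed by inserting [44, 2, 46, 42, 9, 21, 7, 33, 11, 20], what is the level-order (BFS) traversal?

Tree insertion order: [44, 2, 46, 42, 9, 21, 7, 33, 11, 20]
Tree (level-order array): [44, 2, 46, None, 42, None, None, 9, None, 7, 21, None, None, 11, 33, None, 20]
BFS from the root, enqueuing left then right child of each popped node:
  queue [44] -> pop 44, enqueue [2, 46], visited so far: [44]
  queue [2, 46] -> pop 2, enqueue [42], visited so far: [44, 2]
  queue [46, 42] -> pop 46, enqueue [none], visited so far: [44, 2, 46]
  queue [42] -> pop 42, enqueue [9], visited so far: [44, 2, 46, 42]
  queue [9] -> pop 9, enqueue [7, 21], visited so far: [44, 2, 46, 42, 9]
  queue [7, 21] -> pop 7, enqueue [none], visited so far: [44, 2, 46, 42, 9, 7]
  queue [21] -> pop 21, enqueue [11, 33], visited so far: [44, 2, 46, 42, 9, 7, 21]
  queue [11, 33] -> pop 11, enqueue [20], visited so far: [44, 2, 46, 42, 9, 7, 21, 11]
  queue [33, 20] -> pop 33, enqueue [none], visited so far: [44, 2, 46, 42, 9, 7, 21, 11, 33]
  queue [20] -> pop 20, enqueue [none], visited so far: [44, 2, 46, 42, 9, 7, 21, 11, 33, 20]
Result: [44, 2, 46, 42, 9, 7, 21, 11, 33, 20]


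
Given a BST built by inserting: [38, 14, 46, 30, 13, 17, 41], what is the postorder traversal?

Tree insertion order: [38, 14, 46, 30, 13, 17, 41]
Tree (level-order array): [38, 14, 46, 13, 30, 41, None, None, None, 17]
Postorder traversal: [13, 17, 30, 14, 41, 46, 38]


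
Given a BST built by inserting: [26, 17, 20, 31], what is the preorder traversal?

Tree insertion order: [26, 17, 20, 31]
Tree (level-order array): [26, 17, 31, None, 20]
Preorder traversal: [26, 17, 20, 31]


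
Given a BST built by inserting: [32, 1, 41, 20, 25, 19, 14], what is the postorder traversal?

Tree insertion order: [32, 1, 41, 20, 25, 19, 14]
Tree (level-order array): [32, 1, 41, None, 20, None, None, 19, 25, 14]
Postorder traversal: [14, 19, 25, 20, 1, 41, 32]


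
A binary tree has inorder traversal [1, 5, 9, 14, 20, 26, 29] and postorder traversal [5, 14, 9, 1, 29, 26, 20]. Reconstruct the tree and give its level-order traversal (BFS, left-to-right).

Inorder:   [1, 5, 9, 14, 20, 26, 29]
Postorder: [5, 14, 9, 1, 29, 26, 20]
Algorithm: postorder visits root last, so walk postorder right-to-left;
each value is the root of the current inorder slice — split it at that
value, recurse on the right subtree first, then the left.
Recursive splits:
  root=20; inorder splits into left=[1, 5, 9, 14], right=[26, 29]
  root=26; inorder splits into left=[], right=[29]
  root=29; inorder splits into left=[], right=[]
  root=1; inorder splits into left=[], right=[5, 9, 14]
  root=9; inorder splits into left=[5], right=[14]
  root=14; inorder splits into left=[], right=[]
  root=5; inorder splits into left=[], right=[]
Reconstructed level-order: [20, 1, 26, 9, 29, 5, 14]


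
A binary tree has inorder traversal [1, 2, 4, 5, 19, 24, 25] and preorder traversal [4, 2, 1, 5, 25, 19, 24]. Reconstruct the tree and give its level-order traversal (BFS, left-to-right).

Inorder:  [1, 2, 4, 5, 19, 24, 25]
Preorder: [4, 2, 1, 5, 25, 19, 24]
Algorithm: preorder visits root first, so consume preorder in order;
for each root, split the current inorder slice at that value into
left-subtree inorder and right-subtree inorder, then recurse.
Recursive splits:
  root=4; inorder splits into left=[1, 2], right=[5, 19, 24, 25]
  root=2; inorder splits into left=[1], right=[]
  root=1; inorder splits into left=[], right=[]
  root=5; inorder splits into left=[], right=[19, 24, 25]
  root=25; inorder splits into left=[19, 24], right=[]
  root=19; inorder splits into left=[], right=[24]
  root=24; inorder splits into left=[], right=[]
Reconstructed level-order: [4, 2, 5, 1, 25, 19, 24]


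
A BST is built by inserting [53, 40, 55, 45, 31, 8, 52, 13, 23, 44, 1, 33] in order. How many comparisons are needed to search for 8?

Search path for 8: 53 -> 40 -> 31 -> 8
Found: True
Comparisons: 4


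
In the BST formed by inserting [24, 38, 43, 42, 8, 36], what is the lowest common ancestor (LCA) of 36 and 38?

Tree insertion order: [24, 38, 43, 42, 8, 36]
Tree (level-order array): [24, 8, 38, None, None, 36, 43, None, None, 42]
In a BST, the LCA of p=36, q=38 is the first node v on the
root-to-leaf path with p <= v <= q (go left if both < v, right if both > v).
Walk from root:
  at 24: both 36 and 38 > 24, go right
  at 38: 36 <= 38 <= 38, this is the LCA
LCA = 38


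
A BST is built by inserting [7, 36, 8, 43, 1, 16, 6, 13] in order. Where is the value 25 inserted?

Starting tree (level order): [7, 1, 36, None, 6, 8, 43, None, None, None, 16, None, None, 13]
Insertion path: 7 -> 36 -> 8 -> 16
Result: insert 25 as right child of 16
Final tree (level order): [7, 1, 36, None, 6, 8, 43, None, None, None, 16, None, None, 13, 25]


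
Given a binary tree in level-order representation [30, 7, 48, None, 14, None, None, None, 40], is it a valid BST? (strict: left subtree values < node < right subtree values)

Level-order array: [30, 7, 48, None, 14, None, None, None, 40]
Validate using subtree bounds (lo, hi): at each node, require lo < value < hi,
then recurse left with hi=value and right with lo=value.
Preorder trace (stopping at first violation):
  at node 30 with bounds (-inf, +inf): OK
  at node 7 with bounds (-inf, 30): OK
  at node 14 with bounds (7, 30): OK
  at node 40 with bounds (14, 30): VIOLATION
Node 40 violates its bound: not (14 < 40 < 30).
Result: Not a valid BST


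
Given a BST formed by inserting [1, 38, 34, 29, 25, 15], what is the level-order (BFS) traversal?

Tree insertion order: [1, 38, 34, 29, 25, 15]
Tree (level-order array): [1, None, 38, 34, None, 29, None, 25, None, 15]
BFS from the root, enqueuing left then right child of each popped node:
  queue [1] -> pop 1, enqueue [38], visited so far: [1]
  queue [38] -> pop 38, enqueue [34], visited so far: [1, 38]
  queue [34] -> pop 34, enqueue [29], visited so far: [1, 38, 34]
  queue [29] -> pop 29, enqueue [25], visited so far: [1, 38, 34, 29]
  queue [25] -> pop 25, enqueue [15], visited so far: [1, 38, 34, 29, 25]
  queue [15] -> pop 15, enqueue [none], visited so far: [1, 38, 34, 29, 25, 15]
Result: [1, 38, 34, 29, 25, 15]


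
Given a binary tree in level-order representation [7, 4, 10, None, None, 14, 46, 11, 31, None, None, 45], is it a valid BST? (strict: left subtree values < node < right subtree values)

Level-order array: [7, 4, 10, None, None, 14, 46, 11, 31, None, None, 45]
Validate using subtree bounds (lo, hi): at each node, require lo < value < hi,
then recurse left with hi=value and right with lo=value.
Preorder trace (stopping at first violation):
  at node 7 with bounds (-inf, +inf): OK
  at node 4 with bounds (-inf, 7): OK
  at node 10 with bounds (7, +inf): OK
  at node 14 with bounds (7, 10): VIOLATION
Node 14 violates its bound: not (7 < 14 < 10).
Result: Not a valid BST


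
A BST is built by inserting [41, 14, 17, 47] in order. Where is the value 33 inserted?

Starting tree (level order): [41, 14, 47, None, 17]
Insertion path: 41 -> 14 -> 17
Result: insert 33 as right child of 17
Final tree (level order): [41, 14, 47, None, 17, None, None, None, 33]


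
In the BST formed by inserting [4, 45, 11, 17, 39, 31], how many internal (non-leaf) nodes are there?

Tree built from: [4, 45, 11, 17, 39, 31]
Tree (level-order array): [4, None, 45, 11, None, None, 17, None, 39, 31]
Rule: An internal node has at least one child.
Per-node child counts:
  node 4: 1 child(ren)
  node 45: 1 child(ren)
  node 11: 1 child(ren)
  node 17: 1 child(ren)
  node 39: 1 child(ren)
  node 31: 0 child(ren)
Matching nodes: [4, 45, 11, 17, 39]
Count of internal (non-leaf) nodes: 5


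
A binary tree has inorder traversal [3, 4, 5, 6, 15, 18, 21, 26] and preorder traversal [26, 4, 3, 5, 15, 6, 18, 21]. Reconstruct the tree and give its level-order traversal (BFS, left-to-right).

Inorder:  [3, 4, 5, 6, 15, 18, 21, 26]
Preorder: [26, 4, 3, 5, 15, 6, 18, 21]
Algorithm: preorder visits root first, so consume preorder in order;
for each root, split the current inorder slice at that value into
left-subtree inorder and right-subtree inorder, then recurse.
Recursive splits:
  root=26; inorder splits into left=[3, 4, 5, 6, 15, 18, 21], right=[]
  root=4; inorder splits into left=[3], right=[5, 6, 15, 18, 21]
  root=3; inorder splits into left=[], right=[]
  root=5; inorder splits into left=[], right=[6, 15, 18, 21]
  root=15; inorder splits into left=[6], right=[18, 21]
  root=6; inorder splits into left=[], right=[]
  root=18; inorder splits into left=[], right=[21]
  root=21; inorder splits into left=[], right=[]
Reconstructed level-order: [26, 4, 3, 5, 15, 6, 18, 21]


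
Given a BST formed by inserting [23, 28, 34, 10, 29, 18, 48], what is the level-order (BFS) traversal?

Tree insertion order: [23, 28, 34, 10, 29, 18, 48]
Tree (level-order array): [23, 10, 28, None, 18, None, 34, None, None, 29, 48]
BFS from the root, enqueuing left then right child of each popped node:
  queue [23] -> pop 23, enqueue [10, 28], visited so far: [23]
  queue [10, 28] -> pop 10, enqueue [18], visited so far: [23, 10]
  queue [28, 18] -> pop 28, enqueue [34], visited so far: [23, 10, 28]
  queue [18, 34] -> pop 18, enqueue [none], visited so far: [23, 10, 28, 18]
  queue [34] -> pop 34, enqueue [29, 48], visited so far: [23, 10, 28, 18, 34]
  queue [29, 48] -> pop 29, enqueue [none], visited so far: [23, 10, 28, 18, 34, 29]
  queue [48] -> pop 48, enqueue [none], visited so far: [23, 10, 28, 18, 34, 29, 48]
Result: [23, 10, 28, 18, 34, 29, 48]


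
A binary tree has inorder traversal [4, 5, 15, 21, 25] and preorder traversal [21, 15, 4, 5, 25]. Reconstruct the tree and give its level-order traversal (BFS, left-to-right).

Inorder:  [4, 5, 15, 21, 25]
Preorder: [21, 15, 4, 5, 25]
Algorithm: preorder visits root first, so consume preorder in order;
for each root, split the current inorder slice at that value into
left-subtree inorder and right-subtree inorder, then recurse.
Recursive splits:
  root=21; inorder splits into left=[4, 5, 15], right=[25]
  root=15; inorder splits into left=[4, 5], right=[]
  root=4; inorder splits into left=[], right=[5]
  root=5; inorder splits into left=[], right=[]
  root=25; inorder splits into left=[], right=[]
Reconstructed level-order: [21, 15, 25, 4, 5]


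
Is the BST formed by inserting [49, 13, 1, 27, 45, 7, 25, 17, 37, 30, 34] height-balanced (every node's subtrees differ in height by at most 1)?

Tree (level-order array): [49, 13, None, 1, 27, None, 7, 25, 45, None, None, 17, None, 37, None, None, None, 30, None, None, 34]
Definition: a tree is height-balanced if, at every node, |h(left) - h(right)| <= 1 (empty subtree has height -1).
Bottom-up per-node check:
  node 7: h_left=-1, h_right=-1, diff=0 [OK], height=0
  node 1: h_left=-1, h_right=0, diff=1 [OK], height=1
  node 17: h_left=-1, h_right=-1, diff=0 [OK], height=0
  node 25: h_left=0, h_right=-1, diff=1 [OK], height=1
  node 34: h_left=-1, h_right=-1, diff=0 [OK], height=0
  node 30: h_left=-1, h_right=0, diff=1 [OK], height=1
  node 37: h_left=1, h_right=-1, diff=2 [FAIL (|1--1|=2 > 1)], height=2
  node 45: h_left=2, h_right=-1, diff=3 [FAIL (|2--1|=3 > 1)], height=3
  node 27: h_left=1, h_right=3, diff=2 [FAIL (|1-3|=2 > 1)], height=4
  node 13: h_left=1, h_right=4, diff=3 [FAIL (|1-4|=3 > 1)], height=5
  node 49: h_left=5, h_right=-1, diff=6 [FAIL (|5--1|=6 > 1)], height=6
Node 37 violates the condition: |1 - -1| = 2 > 1.
Result: Not balanced


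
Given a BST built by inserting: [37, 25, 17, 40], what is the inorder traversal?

Tree insertion order: [37, 25, 17, 40]
Tree (level-order array): [37, 25, 40, 17]
Inorder traversal: [17, 25, 37, 40]


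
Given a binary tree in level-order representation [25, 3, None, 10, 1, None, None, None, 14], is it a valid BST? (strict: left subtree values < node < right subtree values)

Level-order array: [25, 3, None, 10, 1, None, None, None, 14]
Validate using subtree bounds (lo, hi): at each node, require lo < value < hi,
then recurse left with hi=value and right with lo=value.
Preorder trace (stopping at first violation):
  at node 25 with bounds (-inf, +inf): OK
  at node 3 with bounds (-inf, 25): OK
  at node 10 with bounds (-inf, 3): VIOLATION
Node 10 violates its bound: not (-inf < 10 < 3).
Result: Not a valid BST


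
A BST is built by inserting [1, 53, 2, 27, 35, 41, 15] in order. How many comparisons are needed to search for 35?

Search path for 35: 1 -> 53 -> 2 -> 27 -> 35
Found: True
Comparisons: 5


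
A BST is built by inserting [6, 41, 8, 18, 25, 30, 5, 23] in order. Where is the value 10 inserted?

Starting tree (level order): [6, 5, 41, None, None, 8, None, None, 18, None, 25, 23, 30]
Insertion path: 6 -> 41 -> 8 -> 18
Result: insert 10 as left child of 18
Final tree (level order): [6, 5, 41, None, None, 8, None, None, 18, 10, 25, None, None, 23, 30]


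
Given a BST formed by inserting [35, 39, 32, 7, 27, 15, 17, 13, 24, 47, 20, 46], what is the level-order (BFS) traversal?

Tree insertion order: [35, 39, 32, 7, 27, 15, 17, 13, 24, 47, 20, 46]
Tree (level-order array): [35, 32, 39, 7, None, None, 47, None, 27, 46, None, 15, None, None, None, 13, 17, None, None, None, 24, 20]
BFS from the root, enqueuing left then right child of each popped node:
  queue [35] -> pop 35, enqueue [32, 39], visited so far: [35]
  queue [32, 39] -> pop 32, enqueue [7], visited so far: [35, 32]
  queue [39, 7] -> pop 39, enqueue [47], visited so far: [35, 32, 39]
  queue [7, 47] -> pop 7, enqueue [27], visited so far: [35, 32, 39, 7]
  queue [47, 27] -> pop 47, enqueue [46], visited so far: [35, 32, 39, 7, 47]
  queue [27, 46] -> pop 27, enqueue [15], visited so far: [35, 32, 39, 7, 47, 27]
  queue [46, 15] -> pop 46, enqueue [none], visited so far: [35, 32, 39, 7, 47, 27, 46]
  queue [15] -> pop 15, enqueue [13, 17], visited so far: [35, 32, 39, 7, 47, 27, 46, 15]
  queue [13, 17] -> pop 13, enqueue [none], visited so far: [35, 32, 39, 7, 47, 27, 46, 15, 13]
  queue [17] -> pop 17, enqueue [24], visited so far: [35, 32, 39, 7, 47, 27, 46, 15, 13, 17]
  queue [24] -> pop 24, enqueue [20], visited so far: [35, 32, 39, 7, 47, 27, 46, 15, 13, 17, 24]
  queue [20] -> pop 20, enqueue [none], visited so far: [35, 32, 39, 7, 47, 27, 46, 15, 13, 17, 24, 20]
Result: [35, 32, 39, 7, 47, 27, 46, 15, 13, 17, 24, 20]


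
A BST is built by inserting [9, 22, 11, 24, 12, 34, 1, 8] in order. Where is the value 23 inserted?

Starting tree (level order): [9, 1, 22, None, 8, 11, 24, None, None, None, 12, None, 34]
Insertion path: 9 -> 22 -> 24
Result: insert 23 as left child of 24
Final tree (level order): [9, 1, 22, None, 8, 11, 24, None, None, None, 12, 23, 34]


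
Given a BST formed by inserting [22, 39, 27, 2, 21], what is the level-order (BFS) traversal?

Tree insertion order: [22, 39, 27, 2, 21]
Tree (level-order array): [22, 2, 39, None, 21, 27]
BFS from the root, enqueuing left then right child of each popped node:
  queue [22] -> pop 22, enqueue [2, 39], visited so far: [22]
  queue [2, 39] -> pop 2, enqueue [21], visited so far: [22, 2]
  queue [39, 21] -> pop 39, enqueue [27], visited so far: [22, 2, 39]
  queue [21, 27] -> pop 21, enqueue [none], visited so far: [22, 2, 39, 21]
  queue [27] -> pop 27, enqueue [none], visited so far: [22, 2, 39, 21, 27]
Result: [22, 2, 39, 21, 27]


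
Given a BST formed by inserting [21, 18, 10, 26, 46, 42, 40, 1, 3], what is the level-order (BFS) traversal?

Tree insertion order: [21, 18, 10, 26, 46, 42, 40, 1, 3]
Tree (level-order array): [21, 18, 26, 10, None, None, 46, 1, None, 42, None, None, 3, 40]
BFS from the root, enqueuing left then right child of each popped node:
  queue [21] -> pop 21, enqueue [18, 26], visited so far: [21]
  queue [18, 26] -> pop 18, enqueue [10], visited so far: [21, 18]
  queue [26, 10] -> pop 26, enqueue [46], visited so far: [21, 18, 26]
  queue [10, 46] -> pop 10, enqueue [1], visited so far: [21, 18, 26, 10]
  queue [46, 1] -> pop 46, enqueue [42], visited so far: [21, 18, 26, 10, 46]
  queue [1, 42] -> pop 1, enqueue [3], visited so far: [21, 18, 26, 10, 46, 1]
  queue [42, 3] -> pop 42, enqueue [40], visited so far: [21, 18, 26, 10, 46, 1, 42]
  queue [3, 40] -> pop 3, enqueue [none], visited so far: [21, 18, 26, 10, 46, 1, 42, 3]
  queue [40] -> pop 40, enqueue [none], visited so far: [21, 18, 26, 10, 46, 1, 42, 3, 40]
Result: [21, 18, 26, 10, 46, 1, 42, 3, 40]


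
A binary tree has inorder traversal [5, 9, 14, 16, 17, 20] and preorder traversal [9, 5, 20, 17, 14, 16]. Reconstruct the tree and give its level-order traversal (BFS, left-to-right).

Inorder:  [5, 9, 14, 16, 17, 20]
Preorder: [9, 5, 20, 17, 14, 16]
Algorithm: preorder visits root first, so consume preorder in order;
for each root, split the current inorder slice at that value into
left-subtree inorder and right-subtree inorder, then recurse.
Recursive splits:
  root=9; inorder splits into left=[5], right=[14, 16, 17, 20]
  root=5; inorder splits into left=[], right=[]
  root=20; inorder splits into left=[14, 16, 17], right=[]
  root=17; inorder splits into left=[14, 16], right=[]
  root=14; inorder splits into left=[], right=[16]
  root=16; inorder splits into left=[], right=[]
Reconstructed level-order: [9, 5, 20, 17, 14, 16]


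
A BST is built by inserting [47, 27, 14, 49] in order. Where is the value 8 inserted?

Starting tree (level order): [47, 27, 49, 14]
Insertion path: 47 -> 27 -> 14
Result: insert 8 as left child of 14
Final tree (level order): [47, 27, 49, 14, None, None, None, 8]


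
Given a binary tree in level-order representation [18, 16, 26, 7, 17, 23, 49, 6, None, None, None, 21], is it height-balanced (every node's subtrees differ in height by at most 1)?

Tree (level-order array): [18, 16, 26, 7, 17, 23, 49, 6, None, None, None, 21]
Definition: a tree is height-balanced if, at every node, |h(left) - h(right)| <= 1 (empty subtree has height -1).
Bottom-up per-node check:
  node 6: h_left=-1, h_right=-1, diff=0 [OK], height=0
  node 7: h_left=0, h_right=-1, diff=1 [OK], height=1
  node 17: h_left=-1, h_right=-1, diff=0 [OK], height=0
  node 16: h_left=1, h_right=0, diff=1 [OK], height=2
  node 21: h_left=-1, h_right=-1, diff=0 [OK], height=0
  node 23: h_left=0, h_right=-1, diff=1 [OK], height=1
  node 49: h_left=-1, h_right=-1, diff=0 [OK], height=0
  node 26: h_left=1, h_right=0, diff=1 [OK], height=2
  node 18: h_left=2, h_right=2, diff=0 [OK], height=3
All nodes satisfy the balance condition.
Result: Balanced


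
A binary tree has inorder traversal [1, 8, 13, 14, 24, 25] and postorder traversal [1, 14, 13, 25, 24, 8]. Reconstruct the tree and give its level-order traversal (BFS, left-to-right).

Inorder:   [1, 8, 13, 14, 24, 25]
Postorder: [1, 14, 13, 25, 24, 8]
Algorithm: postorder visits root last, so walk postorder right-to-left;
each value is the root of the current inorder slice — split it at that
value, recurse on the right subtree first, then the left.
Recursive splits:
  root=8; inorder splits into left=[1], right=[13, 14, 24, 25]
  root=24; inorder splits into left=[13, 14], right=[25]
  root=25; inorder splits into left=[], right=[]
  root=13; inorder splits into left=[], right=[14]
  root=14; inorder splits into left=[], right=[]
  root=1; inorder splits into left=[], right=[]
Reconstructed level-order: [8, 1, 24, 13, 25, 14]


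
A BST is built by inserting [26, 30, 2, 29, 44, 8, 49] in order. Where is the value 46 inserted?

Starting tree (level order): [26, 2, 30, None, 8, 29, 44, None, None, None, None, None, 49]
Insertion path: 26 -> 30 -> 44 -> 49
Result: insert 46 as left child of 49
Final tree (level order): [26, 2, 30, None, 8, 29, 44, None, None, None, None, None, 49, 46]


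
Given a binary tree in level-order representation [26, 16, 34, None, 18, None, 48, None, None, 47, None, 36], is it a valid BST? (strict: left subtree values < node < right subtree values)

Level-order array: [26, 16, 34, None, 18, None, 48, None, None, 47, None, 36]
Validate using subtree bounds (lo, hi): at each node, require lo < value < hi,
then recurse left with hi=value and right with lo=value.
Preorder trace (stopping at first violation):
  at node 26 with bounds (-inf, +inf): OK
  at node 16 with bounds (-inf, 26): OK
  at node 18 with bounds (16, 26): OK
  at node 34 with bounds (26, +inf): OK
  at node 48 with bounds (34, +inf): OK
  at node 47 with bounds (34, 48): OK
  at node 36 with bounds (34, 47): OK
No violation found at any node.
Result: Valid BST


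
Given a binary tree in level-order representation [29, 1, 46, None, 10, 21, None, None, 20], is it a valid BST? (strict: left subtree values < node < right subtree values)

Level-order array: [29, 1, 46, None, 10, 21, None, None, 20]
Validate using subtree bounds (lo, hi): at each node, require lo < value < hi,
then recurse left with hi=value and right with lo=value.
Preorder trace (stopping at first violation):
  at node 29 with bounds (-inf, +inf): OK
  at node 1 with bounds (-inf, 29): OK
  at node 10 with bounds (1, 29): OK
  at node 20 with bounds (10, 29): OK
  at node 46 with bounds (29, +inf): OK
  at node 21 with bounds (29, 46): VIOLATION
Node 21 violates its bound: not (29 < 21 < 46).
Result: Not a valid BST


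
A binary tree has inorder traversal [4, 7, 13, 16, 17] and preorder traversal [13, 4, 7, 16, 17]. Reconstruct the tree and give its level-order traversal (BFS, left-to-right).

Inorder:  [4, 7, 13, 16, 17]
Preorder: [13, 4, 7, 16, 17]
Algorithm: preorder visits root first, so consume preorder in order;
for each root, split the current inorder slice at that value into
left-subtree inorder and right-subtree inorder, then recurse.
Recursive splits:
  root=13; inorder splits into left=[4, 7], right=[16, 17]
  root=4; inorder splits into left=[], right=[7]
  root=7; inorder splits into left=[], right=[]
  root=16; inorder splits into left=[], right=[17]
  root=17; inorder splits into left=[], right=[]
Reconstructed level-order: [13, 4, 16, 7, 17]


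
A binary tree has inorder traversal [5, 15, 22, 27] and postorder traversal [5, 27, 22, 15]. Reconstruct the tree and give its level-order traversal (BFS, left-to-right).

Inorder:   [5, 15, 22, 27]
Postorder: [5, 27, 22, 15]
Algorithm: postorder visits root last, so walk postorder right-to-left;
each value is the root of the current inorder slice — split it at that
value, recurse on the right subtree first, then the left.
Recursive splits:
  root=15; inorder splits into left=[5], right=[22, 27]
  root=22; inorder splits into left=[], right=[27]
  root=27; inorder splits into left=[], right=[]
  root=5; inorder splits into left=[], right=[]
Reconstructed level-order: [15, 5, 22, 27]


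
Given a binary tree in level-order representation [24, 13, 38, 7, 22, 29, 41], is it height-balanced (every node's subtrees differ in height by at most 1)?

Tree (level-order array): [24, 13, 38, 7, 22, 29, 41]
Definition: a tree is height-balanced if, at every node, |h(left) - h(right)| <= 1 (empty subtree has height -1).
Bottom-up per-node check:
  node 7: h_left=-1, h_right=-1, diff=0 [OK], height=0
  node 22: h_left=-1, h_right=-1, diff=0 [OK], height=0
  node 13: h_left=0, h_right=0, diff=0 [OK], height=1
  node 29: h_left=-1, h_right=-1, diff=0 [OK], height=0
  node 41: h_left=-1, h_right=-1, diff=0 [OK], height=0
  node 38: h_left=0, h_right=0, diff=0 [OK], height=1
  node 24: h_left=1, h_right=1, diff=0 [OK], height=2
All nodes satisfy the balance condition.
Result: Balanced


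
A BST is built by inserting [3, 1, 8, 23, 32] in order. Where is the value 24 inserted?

Starting tree (level order): [3, 1, 8, None, None, None, 23, None, 32]
Insertion path: 3 -> 8 -> 23 -> 32
Result: insert 24 as left child of 32
Final tree (level order): [3, 1, 8, None, None, None, 23, None, 32, 24]


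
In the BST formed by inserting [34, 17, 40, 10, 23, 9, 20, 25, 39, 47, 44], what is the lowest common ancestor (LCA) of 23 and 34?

Tree insertion order: [34, 17, 40, 10, 23, 9, 20, 25, 39, 47, 44]
Tree (level-order array): [34, 17, 40, 10, 23, 39, 47, 9, None, 20, 25, None, None, 44]
In a BST, the LCA of p=23, q=34 is the first node v on the
root-to-leaf path with p <= v <= q (go left if both < v, right if both > v).
Walk from root:
  at 34: 23 <= 34 <= 34, this is the LCA
LCA = 34


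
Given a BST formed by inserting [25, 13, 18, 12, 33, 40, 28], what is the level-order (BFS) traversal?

Tree insertion order: [25, 13, 18, 12, 33, 40, 28]
Tree (level-order array): [25, 13, 33, 12, 18, 28, 40]
BFS from the root, enqueuing left then right child of each popped node:
  queue [25] -> pop 25, enqueue [13, 33], visited so far: [25]
  queue [13, 33] -> pop 13, enqueue [12, 18], visited so far: [25, 13]
  queue [33, 12, 18] -> pop 33, enqueue [28, 40], visited so far: [25, 13, 33]
  queue [12, 18, 28, 40] -> pop 12, enqueue [none], visited so far: [25, 13, 33, 12]
  queue [18, 28, 40] -> pop 18, enqueue [none], visited so far: [25, 13, 33, 12, 18]
  queue [28, 40] -> pop 28, enqueue [none], visited so far: [25, 13, 33, 12, 18, 28]
  queue [40] -> pop 40, enqueue [none], visited so far: [25, 13, 33, 12, 18, 28, 40]
Result: [25, 13, 33, 12, 18, 28, 40]


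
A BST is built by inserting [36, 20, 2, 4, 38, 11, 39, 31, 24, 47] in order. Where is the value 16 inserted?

Starting tree (level order): [36, 20, 38, 2, 31, None, 39, None, 4, 24, None, None, 47, None, 11]
Insertion path: 36 -> 20 -> 2 -> 4 -> 11
Result: insert 16 as right child of 11
Final tree (level order): [36, 20, 38, 2, 31, None, 39, None, 4, 24, None, None, 47, None, 11, None, None, None, None, None, 16]


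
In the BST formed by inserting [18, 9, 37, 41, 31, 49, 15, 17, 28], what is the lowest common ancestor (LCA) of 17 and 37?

Tree insertion order: [18, 9, 37, 41, 31, 49, 15, 17, 28]
Tree (level-order array): [18, 9, 37, None, 15, 31, 41, None, 17, 28, None, None, 49]
In a BST, the LCA of p=17, q=37 is the first node v on the
root-to-leaf path with p <= v <= q (go left if both < v, right if both > v).
Walk from root:
  at 18: 17 <= 18 <= 37, this is the LCA
LCA = 18


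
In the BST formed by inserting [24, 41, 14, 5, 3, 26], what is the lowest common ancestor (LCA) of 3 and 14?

Tree insertion order: [24, 41, 14, 5, 3, 26]
Tree (level-order array): [24, 14, 41, 5, None, 26, None, 3]
In a BST, the LCA of p=3, q=14 is the first node v on the
root-to-leaf path with p <= v <= q (go left if both < v, right if both > v).
Walk from root:
  at 24: both 3 and 14 < 24, go left
  at 14: 3 <= 14 <= 14, this is the LCA
LCA = 14


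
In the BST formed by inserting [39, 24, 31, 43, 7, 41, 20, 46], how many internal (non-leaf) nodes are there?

Tree built from: [39, 24, 31, 43, 7, 41, 20, 46]
Tree (level-order array): [39, 24, 43, 7, 31, 41, 46, None, 20]
Rule: An internal node has at least one child.
Per-node child counts:
  node 39: 2 child(ren)
  node 24: 2 child(ren)
  node 7: 1 child(ren)
  node 20: 0 child(ren)
  node 31: 0 child(ren)
  node 43: 2 child(ren)
  node 41: 0 child(ren)
  node 46: 0 child(ren)
Matching nodes: [39, 24, 7, 43]
Count of internal (non-leaf) nodes: 4


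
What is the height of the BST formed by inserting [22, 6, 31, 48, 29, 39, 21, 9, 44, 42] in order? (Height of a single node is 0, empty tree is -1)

Insertion order: [22, 6, 31, 48, 29, 39, 21, 9, 44, 42]
Tree (level-order array): [22, 6, 31, None, 21, 29, 48, 9, None, None, None, 39, None, None, None, None, 44, 42]
Compute height bottom-up (empty subtree = -1):
  height(9) = 1 + max(-1, -1) = 0
  height(21) = 1 + max(0, -1) = 1
  height(6) = 1 + max(-1, 1) = 2
  height(29) = 1 + max(-1, -1) = 0
  height(42) = 1 + max(-1, -1) = 0
  height(44) = 1 + max(0, -1) = 1
  height(39) = 1 + max(-1, 1) = 2
  height(48) = 1 + max(2, -1) = 3
  height(31) = 1 + max(0, 3) = 4
  height(22) = 1 + max(2, 4) = 5
Height = 5


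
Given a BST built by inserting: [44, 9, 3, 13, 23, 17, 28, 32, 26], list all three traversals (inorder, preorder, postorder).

Tree insertion order: [44, 9, 3, 13, 23, 17, 28, 32, 26]
Tree (level-order array): [44, 9, None, 3, 13, None, None, None, 23, 17, 28, None, None, 26, 32]
Inorder (L, root, R): [3, 9, 13, 17, 23, 26, 28, 32, 44]
Preorder (root, L, R): [44, 9, 3, 13, 23, 17, 28, 26, 32]
Postorder (L, R, root): [3, 17, 26, 32, 28, 23, 13, 9, 44]


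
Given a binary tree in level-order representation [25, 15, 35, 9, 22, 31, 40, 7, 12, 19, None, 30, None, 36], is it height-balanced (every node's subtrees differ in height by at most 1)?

Tree (level-order array): [25, 15, 35, 9, 22, 31, 40, 7, 12, 19, None, 30, None, 36]
Definition: a tree is height-balanced if, at every node, |h(left) - h(right)| <= 1 (empty subtree has height -1).
Bottom-up per-node check:
  node 7: h_left=-1, h_right=-1, diff=0 [OK], height=0
  node 12: h_left=-1, h_right=-1, diff=0 [OK], height=0
  node 9: h_left=0, h_right=0, diff=0 [OK], height=1
  node 19: h_left=-1, h_right=-1, diff=0 [OK], height=0
  node 22: h_left=0, h_right=-1, diff=1 [OK], height=1
  node 15: h_left=1, h_right=1, diff=0 [OK], height=2
  node 30: h_left=-1, h_right=-1, diff=0 [OK], height=0
  node 31: h_left=0, h_right=-1, diff=1 [OK], height=1
  node 36: h_left=-1, h_right=-1, diff=0 [OK], height=0
  node 40: h_left=0, h_right=-1, diff=1 [OK], height=1
  node 35: h_left=1, h_right=1, diff=0 [OK], height=2
  node 25: h_left=2, h_right=2, diff=0 [OK], height=3
All nodes satisfy the balance condition.
Result: Balanced


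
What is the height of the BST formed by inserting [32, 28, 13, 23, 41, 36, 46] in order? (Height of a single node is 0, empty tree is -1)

Insertion order: [32, 28, 13, 23, 41, 36, 46]
Tree (level-order array): [32, 28, 41, 13, None, 36, 46, None, 23]
Compute height bottom-up (empty subtree = -1):
  height(23) = 1 + max(-1, -1) = 0
  height(13) = 1 + max(-1, 0) = 1
  height(28) = 1 + max(1, -1) = 2
  height(36) = 1 + max(-1, -1) = 0
  height(46) = 1 + max(-1, -1) = 0
  height(41) = 1 + max(0, 0) = 1
  height(32) = 1 + max(2, 1) = 3
Height = 3


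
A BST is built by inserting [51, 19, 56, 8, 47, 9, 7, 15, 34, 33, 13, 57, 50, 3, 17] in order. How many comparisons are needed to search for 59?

Search path for 59: 51 -> 56 -> 57
Found: False
Comparisons: 3


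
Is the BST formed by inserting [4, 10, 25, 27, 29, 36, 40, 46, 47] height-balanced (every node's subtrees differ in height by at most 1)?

Tree (level-order array): [4, None, 10, None, 25, None, 27, None, 29, None, 36, None, 40, None, 46, None, 47]
Definition: a tree is height-balanced if, at every node, |h(left) - h(right)| <= 1 (empty subtree has height -1).
Bottom-up per-node check:
  node 47: h_left=-1, h_right=-1, diff=0 [OK], height=0
  node 46: h_left=-1, h_right=0, diff=1 [OK], height=1
  node 40: h_left=-1, h_right=1, diff=2 [FAIL (|-1-1|=2 > 1)], height=2
  node 36: h_left=-1, h_right=2, diff=3 [FAIL (|-1-2|=3 > 1)], height=3
  node 29: h_left=-1, h_right=3, diff=4 [FAIL (|-1-3|=4 > 1)], height=4
  node 27: h_left=-1, h_right=4, diff=5 [FAIL (|-1-4|=5 > 1)], height=5
  node 25: h_left=-1, h_right=5, diff=6 [FAIL (|-1-5|=6 > 1)], height=6
  node 10: h_left=-1, h_right=6, diff=7 [FAIL (|-1-6|=7 > 1)], height=7
  node 4: h_left=-1, h_right=7, diff=8 [FAIL (|-1-7|=8 > 1)], height=8
Node 40 violates the condition: |-1 - 1| = 2 > 1.
Result: Not balanced


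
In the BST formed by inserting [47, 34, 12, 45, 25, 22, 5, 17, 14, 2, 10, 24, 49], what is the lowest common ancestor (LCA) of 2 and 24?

Tree insertion order: [47, 34, 12, 45, 25, 22, 5, 17, 14, 2, 10, 24, 49]
Tree (level-order array): [47, 34, 49, 12, 45, None, None, 5, 25, None, None, 2, 10, 22, None, None, None, None, None, 17, 24, 14]
In a BST, the LCA of p=2, q=24 is the first node v on the
root-to-leaf path with p <= v <= q (go left if both < v, right if both > v).
Walk from root:
  at 47: both 2 and 24 < 47, go left
  at 34: both 2 and 24 < 34, go left
  at 12: 2 <= 12 <= 24, this is the LCA
LCA = 12


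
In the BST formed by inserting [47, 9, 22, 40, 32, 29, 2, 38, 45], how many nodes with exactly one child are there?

Tree built from: [47, 9, 22, 40, 32, 29, 2, 38, 45]
Tree (level-order array): [47, 9, None, 2, 22, None, None, None, 40, 32, 45, 29, 38]
Rule: These are nodes with exactly 1 non-null child.
Per-node child counts:
  node 47: 1 child(ren)
  node 9: 2 child(ren)
  node 2: 0 child(ren)
  node 22: 1 child(ren)
  node 40: 2 child(ren)
  node 32: 2 child(ren)
  node 29: 0 child(ren)
  node 38: 0 child(ren)
  node 45: 0 child(ren)
Matching nodes: [47, 22]
Count of nodes with exactly one child: 2


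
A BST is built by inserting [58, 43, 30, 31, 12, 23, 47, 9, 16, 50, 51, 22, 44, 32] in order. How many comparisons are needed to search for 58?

Search path for 58: 58
Found: True
Comparisons: 1


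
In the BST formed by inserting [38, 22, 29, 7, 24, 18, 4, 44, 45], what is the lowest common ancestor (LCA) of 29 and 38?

Tree insertion order: [38, 22, 29, 7, 24, 18, 4, 44, 45]
Tree (level-order array): [38, 22, 44, 7, 29, None, 45, 4, 18, 24]
In a BST, the LCA of p=29, q=38 is the first node v on the
root-to-leaf path with p <= v <= q (go left if both < v, right if both > v).
Walk from root:
  at 38: 29 <= 38 <= 38, this is the LCA
LCA = 38


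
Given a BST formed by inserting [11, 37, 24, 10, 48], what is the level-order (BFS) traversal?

Tree insertion order: [11, 37, 24, 10, 48]
Tree (level-order array): [11, 10, 37, None, None, 24, 48]
BFS from the root, enqueuing left then right child of each popped node:
  queue [11] -> pop 11, enqueue [10, 37], visited so far: [11]
  queue [10, 37] -> pop 10, enqueue [none], visited so far: [11, 10]
  queue [37] -> pop 37, enqueue [24, 48], visited so far: [11, 10, 37]
  queue [24, 48] -> pop 24, enqueue [none], visited so far: [11, 10, 37, 24]
  queue [48] -> pop 48, enqueue [none], visited so far: [11, 10, 37, 24, 48]
Result: [11, 10, 37, 24, 48]


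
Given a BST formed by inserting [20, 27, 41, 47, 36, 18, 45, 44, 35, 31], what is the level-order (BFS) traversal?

Tree insertion order: [20, 27, 41, 47, 36, 18, 45, 44, 35, 31]
Tree (level-order array): [20, 18, 27, None, None, None, 41, 36, 47, 35, None, 45, None, 31, None, 44]
BFS from the root, enqueuing left then right child of each popped node:
  queue [20] -> pop 20, enqueue [18, 27], visited so far: [20]
  queue [18, 27] -> pop 18, enqueue [none], visited so far: [20, 18]
  queue [27] -> pop 27, enqueue [41], visited so far: [20, 18, 27]
  queue [41] -> pop 41, enqueue [36, 47], visited so far: [20, 18, 27, 41]
  queue [36, 47] -> pop 36, enqueue [35], visited so far: [20, 18, 27, 41, 36]
  queue [47, 35] -> pop 47, enqueue [45], visited so far: [20, 18, 27, 41, 36, 47]
  queue [35, 45] -> pop 35, enqueue [31], visited so far: [20, 18, 27, 41, 36, 47, 35]
  queue [45, 31] -> pop 45, enqueue [44], visited so far: [20, 18, 27, 41, 36, 47, 35, 45]
  queue [31, 44] -> pop 31, enqueue [none], visited so far: [20, 18, 27, 41, 36, 47, 35, 45, 31]
  queue [44] -> pop 44, enqueue [none], visited so far: [20, 18, 27, 41, 36, 47, 35, 45, 31, 44]
Result: [20, 18, 27, 41, 36, 47, 35, 45, 31, 44]


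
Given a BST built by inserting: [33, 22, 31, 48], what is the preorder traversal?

Tree insertion order: [33, 22, 31, 48]
Tree (level-order array): [33, 22, 48, None, 31]
Preorder traversal: [33, 22, 31, 48]


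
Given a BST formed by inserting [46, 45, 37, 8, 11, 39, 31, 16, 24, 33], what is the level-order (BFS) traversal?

Tree insertion order: [46, 45, 37, 8, 11, 39, 31, 16, 24, 33]
Tree (level-order array): [46, 45, None, 37, None, 8, 39, None, 11, None, None, None, 31, 16, 33, None, 24]
BFS from the root, enqueuing left then right child of each popped node:
  queue [46] -> pop 46, enqueue [45], visited so far: [46]
  queue [45] -> pop 45, enqueue [37], visited so far: [46, 45]
  queue [37] -> pop 37, enqueue [8, 39], visited so far: [46, 45, 37]
  queue [8, 39] -> pop 8, enqueue [11], visited so far: [46, 45, 37, 8]
  queue [39, 11] -> pop 39, enqueue [none], visited so far: [46, 45, 37, 8, 39]
  queue [11] -> pop 11, enqueue [31], visited so far: [46, 45, 37, 8, 39, 11]
  queue [31] -> pop 31, enqueue [16, 33], visited so far: [46, 45, 37, 8, 39, 11, 31]
  queue [16, 33] -> pop 16, enqueue [24], visited so far: [46, 45, 37, 8, 39, 11, 31, 16]
  queue [33, 24] -> pop 33, enqueue [none], visited so far: [46, 45, 37, 8, 39, 11, 31, 16, 33]
  queue [24] -> pop 24, enqueue [none], visited so far: [46, 45, 37, 8, 39, 11, 31, 16, 33, 24]
Result: [46, 45, 37, 8, 39, 11, 31, 16, 33, 24]


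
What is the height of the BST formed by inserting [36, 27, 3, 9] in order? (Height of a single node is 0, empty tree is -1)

Insertion order: [36, 27, 3, 9]
Tree (level-order array): [36, 27, None, 3, None, None, 9]
Compute height bottom-up (empty subtree = -1):
  height(9) = 1 + max(-1, -1) = 0
  height(3) = 1 + max(-1, 0) = 1
  height(27) = 1 + max(1, -1) = 2
  height(36) = 1 + max(2, -1) = 3
Height = 3


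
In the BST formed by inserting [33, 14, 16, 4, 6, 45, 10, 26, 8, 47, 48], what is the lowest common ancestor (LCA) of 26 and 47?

Tree insertion order: [33, 14, 16, 4, 6, 45, 10, 26, 8, 47, 48]
Tree (level-order array): [33, 14, 45, 4, 16, None, 47, None, 6, None, 26, None, 48, None, 10, None, None, None, None, 8]
In a BST, the LCA of p=26, q=47 is the first node v on the
root-to-leaf path with p <= v <= q (go left if both < v, right if both > v).
Walk from root:
  at 33: 26 <= 33 <= 47, this is the LCA
LCA = 33


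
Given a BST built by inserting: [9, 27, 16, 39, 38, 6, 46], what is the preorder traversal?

Tree insertion order: [9, 27, 16, 39, 38, 6, 46]
Tree (level-order array): [9, 6, 27, None, None, 16, 39, None, None, 38, 46]
Preorder traversal: [9, 6, 27, 16, 39, 38, 46]


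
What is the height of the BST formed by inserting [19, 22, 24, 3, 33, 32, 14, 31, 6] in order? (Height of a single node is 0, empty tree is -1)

Insertion order: [19, 22, 24, 3, 33, 32, 14, 31, 6]
Tree (level-order array): [19, 3, 22, None, 14, None, 24, 6, None, None, 33, None, None, 32, None, 31]
Compute height bottom-up (empty subtree = -1):
  height(6) = 1 + max(-1, -1) = 0
  height(14) = 1 + max(0, -1) = 1
  height(3) = 1 + max(-1, 1) = 2
  height(31) = 1 + max(-1, -1) = 0
  height(32) = 1 + max(0, -1) = 1
  height(33) = 1 + max(1, -1) = 2
  height(24) = 1 + max(-1, 2) = 3
  height(22) = 1 + max(-1, 3) = 4
  height(19) = 1 + max(2, 4) = 5
Height = 5


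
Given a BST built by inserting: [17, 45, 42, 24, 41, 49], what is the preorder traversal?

Tree insertion order: [17, 45, 42, 24, 41, 49]
Tree (level-order array): [17, None, 45, 42, 49, 24, None, None, None, None, 41]
Preorder traversal: [17, 45, 42, 24, 41, 49]


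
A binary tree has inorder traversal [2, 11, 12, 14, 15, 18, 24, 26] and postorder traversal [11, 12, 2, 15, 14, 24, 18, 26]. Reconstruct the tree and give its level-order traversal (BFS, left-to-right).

Inorder:   [2, 11, 12, 14, 15, 18, 24, 26]
Postorder: [11, 12, 2, 15, 14, 24, 18, 26]
Algorithm: postorder visits root last, so walk postorder right-to-left;
each value is the root of the current inorder slice — split it at that
value, recurse on the right subtree first, then the left.
Recursive splits:
  root=26; inorder splits into left=[2, 11, 12, 14, 15, 18, 24], right=[]
  root=18; inorder splits into left=[2, 11, 12, 14, 15], right=[24]
  root=24; inorder splits into left=[], right=[]
  root=14; inorder splits into left=[2, 11, 12], right=[15]
  root=15; inorder splits into left=[], right=[]
  root=2; inorder splits into left=[], right=[11, 12]
  root=12; inorder splits into left=[11], right=[]
  root=11; inorder splits into left=[], right=[]
Reconstructed level-order: [26, 18, 14, 24, 2, 15, 12, 11]
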